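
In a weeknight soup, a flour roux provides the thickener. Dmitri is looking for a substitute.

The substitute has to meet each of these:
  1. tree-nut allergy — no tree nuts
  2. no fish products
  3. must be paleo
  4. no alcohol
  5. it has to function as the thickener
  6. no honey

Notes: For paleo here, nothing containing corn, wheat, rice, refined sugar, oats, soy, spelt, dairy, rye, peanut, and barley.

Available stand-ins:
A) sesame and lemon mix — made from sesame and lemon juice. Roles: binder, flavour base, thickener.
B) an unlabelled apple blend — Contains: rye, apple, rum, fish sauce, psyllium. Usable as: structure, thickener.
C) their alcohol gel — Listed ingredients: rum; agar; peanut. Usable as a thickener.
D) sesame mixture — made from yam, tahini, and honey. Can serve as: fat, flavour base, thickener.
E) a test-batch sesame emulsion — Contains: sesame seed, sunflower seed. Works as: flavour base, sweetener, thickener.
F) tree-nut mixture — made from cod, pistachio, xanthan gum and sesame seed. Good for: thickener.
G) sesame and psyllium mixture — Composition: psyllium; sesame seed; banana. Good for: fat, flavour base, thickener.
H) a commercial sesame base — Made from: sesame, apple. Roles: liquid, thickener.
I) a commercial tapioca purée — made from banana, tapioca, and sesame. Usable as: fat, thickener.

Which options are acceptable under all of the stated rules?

A: only sesame and lemon juice; none excluded — keep
B: has rye, so not paleo; has rum, so not alcohol-free (and 1 more) — no
C: has peanut, so not paleo; has rum, so not alcohol-free — no
D: has honey, so not honey-free — out
E: every rule checks out — valid
F: has pistachio, so not tree-nut-free; has cod, so not fish-free — no
G: every rule checks out — OK
H: only sesame and apple; none excluded — valid
I: nothing on the exclusion list — OK

A, E, G, H, I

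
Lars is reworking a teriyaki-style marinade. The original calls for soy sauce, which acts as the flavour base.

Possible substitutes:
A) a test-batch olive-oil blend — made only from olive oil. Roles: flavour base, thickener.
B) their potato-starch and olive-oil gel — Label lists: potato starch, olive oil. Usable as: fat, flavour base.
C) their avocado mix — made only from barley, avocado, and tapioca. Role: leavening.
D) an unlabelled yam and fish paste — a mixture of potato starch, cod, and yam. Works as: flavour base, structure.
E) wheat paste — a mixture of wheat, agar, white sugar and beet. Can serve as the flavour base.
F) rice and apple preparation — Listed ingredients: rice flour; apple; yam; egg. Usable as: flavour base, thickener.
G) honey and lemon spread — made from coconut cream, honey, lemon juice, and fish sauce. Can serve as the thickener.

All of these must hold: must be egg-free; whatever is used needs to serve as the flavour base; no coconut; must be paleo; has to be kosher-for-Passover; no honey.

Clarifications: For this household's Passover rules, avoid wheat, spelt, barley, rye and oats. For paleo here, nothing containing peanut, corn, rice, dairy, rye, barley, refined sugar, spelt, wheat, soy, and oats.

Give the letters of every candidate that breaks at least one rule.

C, E, F, G

A: no honey, kosher-for-Passover — valid
B: every rule checks out — OK
C: not usable as a flavour base; has barley, so not kosher-for-Passover (and 1 more) — no
D: only cod, potato starch and yam; none excluded — OK
E: has wheat, so not kosher-for-Passover; has white sugar, so not paleo — reject
F: has rice flour, so not paleo; has egg, so not egg-free — reject
G: not usable as a flavour base; has coconut cream, so not coconut-free (and 1 more) — no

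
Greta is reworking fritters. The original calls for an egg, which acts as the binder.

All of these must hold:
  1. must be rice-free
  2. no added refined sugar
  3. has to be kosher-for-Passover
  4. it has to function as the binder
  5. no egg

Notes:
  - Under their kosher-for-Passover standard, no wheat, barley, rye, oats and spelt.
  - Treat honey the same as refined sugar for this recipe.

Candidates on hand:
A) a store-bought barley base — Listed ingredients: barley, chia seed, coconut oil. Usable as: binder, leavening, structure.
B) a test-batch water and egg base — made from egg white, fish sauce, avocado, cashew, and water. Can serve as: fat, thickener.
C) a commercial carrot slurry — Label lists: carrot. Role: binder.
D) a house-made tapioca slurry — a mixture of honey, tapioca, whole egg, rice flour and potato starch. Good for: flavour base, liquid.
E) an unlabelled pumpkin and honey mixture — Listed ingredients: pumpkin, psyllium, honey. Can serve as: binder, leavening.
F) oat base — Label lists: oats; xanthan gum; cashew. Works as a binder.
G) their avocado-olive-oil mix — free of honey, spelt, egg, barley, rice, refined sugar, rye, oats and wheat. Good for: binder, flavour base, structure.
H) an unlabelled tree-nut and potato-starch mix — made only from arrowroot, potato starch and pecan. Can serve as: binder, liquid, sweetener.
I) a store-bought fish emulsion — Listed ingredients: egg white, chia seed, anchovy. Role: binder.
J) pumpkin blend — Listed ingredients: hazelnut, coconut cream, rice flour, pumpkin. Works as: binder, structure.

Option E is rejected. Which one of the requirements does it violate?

usable as a binder: satisfied
kosher-for-Passover: satisfied
egg-free: satisfied
rice-free: satisfied
no-added-sugar: has honey — fails

no-added-sugar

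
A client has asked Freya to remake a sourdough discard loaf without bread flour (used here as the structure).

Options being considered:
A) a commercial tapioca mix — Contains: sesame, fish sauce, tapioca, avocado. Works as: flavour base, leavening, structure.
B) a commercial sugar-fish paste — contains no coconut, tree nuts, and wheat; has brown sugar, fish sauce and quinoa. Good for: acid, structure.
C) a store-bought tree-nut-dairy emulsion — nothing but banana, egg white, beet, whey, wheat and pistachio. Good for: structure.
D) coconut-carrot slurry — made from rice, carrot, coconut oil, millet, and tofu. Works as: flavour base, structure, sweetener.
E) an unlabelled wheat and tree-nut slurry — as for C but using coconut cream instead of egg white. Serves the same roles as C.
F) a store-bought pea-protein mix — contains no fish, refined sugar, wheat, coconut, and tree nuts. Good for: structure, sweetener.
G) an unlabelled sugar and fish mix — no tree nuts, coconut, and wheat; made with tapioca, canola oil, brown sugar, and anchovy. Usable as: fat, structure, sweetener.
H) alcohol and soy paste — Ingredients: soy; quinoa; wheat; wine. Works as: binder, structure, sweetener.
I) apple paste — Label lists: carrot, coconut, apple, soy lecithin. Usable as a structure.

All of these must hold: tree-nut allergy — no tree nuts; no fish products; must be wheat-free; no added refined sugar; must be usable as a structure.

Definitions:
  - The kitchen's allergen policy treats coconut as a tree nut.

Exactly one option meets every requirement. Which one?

F

A: has fish sauce, so not fish-free — out
B: has fish sauce, so not fish-free; has brown sugar, so not no-added-sugar — no
C: has wheat, so not wheat-free; has pistachio, so not tree-nut-free — reject
D: has coconut oil, so not tree-nut-free — out
E: has wheat, so not wheat-free; has coconut cream, so not tree-nut-free — reject
F: nothing on the exclusion list — keep
G: has anchovy, so not fish-free; has brown sugar, so not no-added-sugar — no
H: has wheat, so not wheat-free — out
I: has coconut, so not tree-nut-free — out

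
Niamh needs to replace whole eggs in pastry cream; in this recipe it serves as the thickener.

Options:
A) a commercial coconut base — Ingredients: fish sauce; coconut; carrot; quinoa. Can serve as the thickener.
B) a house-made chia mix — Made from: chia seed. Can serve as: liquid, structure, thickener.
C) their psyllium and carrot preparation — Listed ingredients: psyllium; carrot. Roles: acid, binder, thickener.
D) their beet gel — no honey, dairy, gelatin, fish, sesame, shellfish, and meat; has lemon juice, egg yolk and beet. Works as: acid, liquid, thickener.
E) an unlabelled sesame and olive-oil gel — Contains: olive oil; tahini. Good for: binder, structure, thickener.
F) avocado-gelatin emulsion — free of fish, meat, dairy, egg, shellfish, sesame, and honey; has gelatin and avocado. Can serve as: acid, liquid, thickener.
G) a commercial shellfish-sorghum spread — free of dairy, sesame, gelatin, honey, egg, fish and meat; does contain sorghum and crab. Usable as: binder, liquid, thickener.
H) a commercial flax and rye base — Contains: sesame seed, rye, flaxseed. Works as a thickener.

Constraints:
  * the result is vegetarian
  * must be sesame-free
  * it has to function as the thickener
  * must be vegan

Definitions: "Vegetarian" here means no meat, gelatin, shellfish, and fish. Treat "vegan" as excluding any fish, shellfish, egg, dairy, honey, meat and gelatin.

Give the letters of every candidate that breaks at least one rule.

A: has fish sauce, so not vegetarian; has fish sauce, so not vegan — reject
B: all constraints satisfied — OK
C: vegetarian, vegan — valid
D: has egg yolk, so not vegan — out
E: has tahini, so not sesame-free — out
F: has gelatin, so not vegetarian; has gelatin, so not vegan — no
G: has crab, so not vegetarian; has crab, so not vegan — no
H: has sesame seed, so not sesame-free — out

A, D, E, F, G, H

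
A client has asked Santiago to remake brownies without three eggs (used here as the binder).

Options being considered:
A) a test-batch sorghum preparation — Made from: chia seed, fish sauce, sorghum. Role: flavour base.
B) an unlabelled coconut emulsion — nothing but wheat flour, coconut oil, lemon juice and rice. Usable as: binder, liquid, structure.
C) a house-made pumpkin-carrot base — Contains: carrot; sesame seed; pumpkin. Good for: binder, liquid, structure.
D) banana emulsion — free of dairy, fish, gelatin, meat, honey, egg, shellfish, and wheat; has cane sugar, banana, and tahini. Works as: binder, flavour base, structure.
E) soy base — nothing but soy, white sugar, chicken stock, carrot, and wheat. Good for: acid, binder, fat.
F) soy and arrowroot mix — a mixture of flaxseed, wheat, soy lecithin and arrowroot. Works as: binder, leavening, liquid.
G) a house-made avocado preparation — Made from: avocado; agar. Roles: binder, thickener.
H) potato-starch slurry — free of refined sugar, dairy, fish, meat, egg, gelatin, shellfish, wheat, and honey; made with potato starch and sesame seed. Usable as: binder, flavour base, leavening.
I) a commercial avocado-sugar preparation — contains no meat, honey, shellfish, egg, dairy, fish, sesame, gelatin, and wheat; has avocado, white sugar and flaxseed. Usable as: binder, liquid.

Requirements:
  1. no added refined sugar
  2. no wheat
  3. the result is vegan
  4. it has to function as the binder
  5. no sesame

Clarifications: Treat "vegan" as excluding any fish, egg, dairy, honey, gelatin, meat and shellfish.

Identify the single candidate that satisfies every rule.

G

A: not usable as a binder; has fish sauce, so not vegan — no
B: has wheat flour, so not wheat-free — reject
C: has sesame seed, so not sesame-free — no
D: has tahini, so not sesame-free; has cane sugar, so not no-added-sugar — out
E: has chicken stock, so not vegan; has wheat, so not wheat-free (and 1 more) — reject
F: has wheat, so not wheat-free — out
G: only agar and avocado; none excluded — valid
H: has sesame seed, so not sesame-free — no
I: has white sugar, so not no-added-sugar — reject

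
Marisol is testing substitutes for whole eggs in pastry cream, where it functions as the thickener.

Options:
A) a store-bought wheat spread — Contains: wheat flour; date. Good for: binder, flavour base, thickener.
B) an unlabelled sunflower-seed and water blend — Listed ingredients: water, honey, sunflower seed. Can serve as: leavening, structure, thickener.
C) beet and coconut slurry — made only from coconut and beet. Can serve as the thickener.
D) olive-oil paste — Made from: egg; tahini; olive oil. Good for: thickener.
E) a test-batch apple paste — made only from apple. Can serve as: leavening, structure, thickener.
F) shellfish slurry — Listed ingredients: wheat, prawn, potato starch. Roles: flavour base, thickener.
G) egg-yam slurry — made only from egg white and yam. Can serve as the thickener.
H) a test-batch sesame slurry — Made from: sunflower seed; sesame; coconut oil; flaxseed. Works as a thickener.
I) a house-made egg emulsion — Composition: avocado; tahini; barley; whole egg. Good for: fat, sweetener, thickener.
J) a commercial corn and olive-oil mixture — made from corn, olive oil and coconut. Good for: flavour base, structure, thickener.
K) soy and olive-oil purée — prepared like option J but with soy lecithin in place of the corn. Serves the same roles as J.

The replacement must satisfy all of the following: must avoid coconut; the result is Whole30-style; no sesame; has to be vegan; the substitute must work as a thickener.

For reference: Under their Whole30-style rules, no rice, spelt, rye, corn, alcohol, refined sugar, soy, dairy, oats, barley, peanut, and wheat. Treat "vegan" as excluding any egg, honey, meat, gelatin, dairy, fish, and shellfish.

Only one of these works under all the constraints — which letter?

E

A: has wheat flour, so not Whole30-style — reject
B: has honey, so not vegan — reject
C: has coconut, so not coconut-free — out
D: has egg, so not vegan; has tahini, so not sesame-free — reject
E: nothing on the exclusion list — keep
F: has wheat, so not Whole30-style; has prawn, so not vegan — reject
G: has egg white, so not vegan — reject
H: has coconut oil, so not coconut-free; has sesame, so not sesame-free — no
I: has barley, so not Whole30-style; has whole egg, so not vegan (and 1 more) — no
J: has corn, so not Whole30-style; has coconut, so not coconut-free — reject
K: has soy lecithin, so not Whole30-style; has coconut, so not coconut-free — reject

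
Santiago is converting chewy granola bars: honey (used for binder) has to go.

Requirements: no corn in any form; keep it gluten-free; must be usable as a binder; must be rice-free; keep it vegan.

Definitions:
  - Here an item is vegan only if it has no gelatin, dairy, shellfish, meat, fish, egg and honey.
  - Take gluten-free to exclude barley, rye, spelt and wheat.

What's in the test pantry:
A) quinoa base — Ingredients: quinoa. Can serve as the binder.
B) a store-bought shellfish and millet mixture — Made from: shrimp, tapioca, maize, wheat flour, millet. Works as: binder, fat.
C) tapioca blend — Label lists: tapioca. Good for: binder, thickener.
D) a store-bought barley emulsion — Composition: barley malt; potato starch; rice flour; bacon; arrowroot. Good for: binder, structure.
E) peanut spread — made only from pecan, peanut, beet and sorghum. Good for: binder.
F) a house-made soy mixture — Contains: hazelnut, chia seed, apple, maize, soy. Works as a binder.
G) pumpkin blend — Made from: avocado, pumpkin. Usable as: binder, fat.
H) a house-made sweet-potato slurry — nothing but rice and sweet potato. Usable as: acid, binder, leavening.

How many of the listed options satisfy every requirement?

A: only quinoa; none excluded — OK
B: has shrimp, so not vegan; has wheat flour, so not gluten-free (and 1 more) — reject
C: works as a binder, no rice, no corn — OK
D: has bacon, so not vegan; has barley malt, so not gluten-free (and 1 more) — out
E: peanut and pecan etc. — none of it excluded — OK
F: has maize, so not corn-free — out
G: all constraints satisfied — valid
H: has rice, so not rice-free — reject

4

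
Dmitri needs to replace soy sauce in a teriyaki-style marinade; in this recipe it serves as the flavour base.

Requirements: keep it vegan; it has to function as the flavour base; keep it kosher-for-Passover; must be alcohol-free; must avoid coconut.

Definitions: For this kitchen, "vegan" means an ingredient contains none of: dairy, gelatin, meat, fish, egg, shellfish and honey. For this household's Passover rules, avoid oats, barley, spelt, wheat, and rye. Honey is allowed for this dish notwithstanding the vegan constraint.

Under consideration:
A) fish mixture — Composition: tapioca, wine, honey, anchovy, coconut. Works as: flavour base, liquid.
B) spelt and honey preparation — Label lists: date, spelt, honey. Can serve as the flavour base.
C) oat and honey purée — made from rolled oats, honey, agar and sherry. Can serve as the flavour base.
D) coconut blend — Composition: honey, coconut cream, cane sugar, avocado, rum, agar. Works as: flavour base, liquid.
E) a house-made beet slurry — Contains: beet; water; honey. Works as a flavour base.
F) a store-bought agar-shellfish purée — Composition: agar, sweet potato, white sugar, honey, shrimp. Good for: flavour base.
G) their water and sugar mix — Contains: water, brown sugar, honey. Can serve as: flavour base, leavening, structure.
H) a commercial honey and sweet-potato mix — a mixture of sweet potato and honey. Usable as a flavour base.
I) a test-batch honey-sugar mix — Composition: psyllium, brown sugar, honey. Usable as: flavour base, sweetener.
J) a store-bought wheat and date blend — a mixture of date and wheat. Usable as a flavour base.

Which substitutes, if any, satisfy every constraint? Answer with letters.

A: has anchovy, so not vegan; has wine, so not alcohol-free (and 1 more) — out
B: has spelt, so not kosher-for-Passover — out
C: has rolled oats, so not kosher-for-Passover; has sherry, so not alcohol-free — out
D: has rum, so not alcohol-free; has coconut cream, so not coconut-free — no
E: honey is permitted under the vegan carve-out; nothing else excluded — keep
F: has shrimp, so not vegan — out
G: honey is permitted under the vegan carve-out; nothing else excluded — valid
H: honey is permitted under the vegan carve-out; nothing else excluded — valid
I: honey is permitted under the vegan carve-out; nothing else excluded — valid
J: has wheat, so not kosher-for-Passover — no

E, G, H, I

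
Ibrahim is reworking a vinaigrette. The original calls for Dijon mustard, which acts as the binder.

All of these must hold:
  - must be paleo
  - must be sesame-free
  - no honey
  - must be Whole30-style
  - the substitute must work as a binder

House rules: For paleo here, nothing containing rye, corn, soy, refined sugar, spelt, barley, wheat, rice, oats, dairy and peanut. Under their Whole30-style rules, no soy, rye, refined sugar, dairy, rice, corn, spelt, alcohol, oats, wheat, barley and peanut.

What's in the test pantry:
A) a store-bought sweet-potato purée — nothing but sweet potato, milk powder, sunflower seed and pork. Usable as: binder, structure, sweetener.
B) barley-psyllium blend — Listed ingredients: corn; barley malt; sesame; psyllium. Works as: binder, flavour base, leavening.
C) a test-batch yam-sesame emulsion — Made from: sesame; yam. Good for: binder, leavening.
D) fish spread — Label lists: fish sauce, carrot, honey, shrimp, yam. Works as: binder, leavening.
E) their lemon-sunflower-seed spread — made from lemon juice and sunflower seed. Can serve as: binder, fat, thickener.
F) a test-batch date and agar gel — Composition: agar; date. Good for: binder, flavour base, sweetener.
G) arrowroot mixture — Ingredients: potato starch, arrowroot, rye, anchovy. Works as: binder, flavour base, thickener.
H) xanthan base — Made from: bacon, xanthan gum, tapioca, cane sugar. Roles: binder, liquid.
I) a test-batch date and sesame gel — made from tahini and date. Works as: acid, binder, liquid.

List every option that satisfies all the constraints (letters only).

A: has milk powder, so not paleo; has milk powder, so not Whole30-style — reject
B: has barley malt, so not paleo; has barley malt, so not Whole30-style (and 1 more) — no
C: has sesame, so not sesame-free — reject
D: has honey, so not honey-free — reject
E: nothing on the exclusion list — keep
F: works as a binder, paleo, no sesame — OK
G: has rye, so not paleo; has rye, so not Whole30-style — out
H: has cane sugar, so not paleo; has cane sugar, so not Whole30-style — no
I: has tahini, so not sesame-free — reject

E, F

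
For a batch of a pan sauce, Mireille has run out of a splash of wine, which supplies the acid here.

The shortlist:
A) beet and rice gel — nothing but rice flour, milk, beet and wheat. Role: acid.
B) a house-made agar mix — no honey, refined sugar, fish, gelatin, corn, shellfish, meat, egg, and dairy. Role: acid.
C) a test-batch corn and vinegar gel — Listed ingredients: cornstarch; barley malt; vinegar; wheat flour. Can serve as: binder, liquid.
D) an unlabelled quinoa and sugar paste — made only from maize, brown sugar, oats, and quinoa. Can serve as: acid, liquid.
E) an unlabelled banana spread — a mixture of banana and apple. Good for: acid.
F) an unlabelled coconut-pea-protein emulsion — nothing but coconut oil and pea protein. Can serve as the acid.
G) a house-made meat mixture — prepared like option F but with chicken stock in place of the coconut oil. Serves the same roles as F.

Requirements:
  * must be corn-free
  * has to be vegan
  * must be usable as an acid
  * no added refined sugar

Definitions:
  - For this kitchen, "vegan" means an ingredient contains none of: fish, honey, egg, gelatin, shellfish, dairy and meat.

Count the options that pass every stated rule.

A: has milk, so not vegan — reject
B: vegan, no refined sugar — valid
C: not usable as an acid; has cornstarch, so not corn-free — out
D: has maize, so not corn-free; has brown sugar, so not no-added-sugar — no
E: vegan, no refined sugar — keep
F: works as an acid, vegan, no corn — valid
G: has chicken stock, so not vegan — out

3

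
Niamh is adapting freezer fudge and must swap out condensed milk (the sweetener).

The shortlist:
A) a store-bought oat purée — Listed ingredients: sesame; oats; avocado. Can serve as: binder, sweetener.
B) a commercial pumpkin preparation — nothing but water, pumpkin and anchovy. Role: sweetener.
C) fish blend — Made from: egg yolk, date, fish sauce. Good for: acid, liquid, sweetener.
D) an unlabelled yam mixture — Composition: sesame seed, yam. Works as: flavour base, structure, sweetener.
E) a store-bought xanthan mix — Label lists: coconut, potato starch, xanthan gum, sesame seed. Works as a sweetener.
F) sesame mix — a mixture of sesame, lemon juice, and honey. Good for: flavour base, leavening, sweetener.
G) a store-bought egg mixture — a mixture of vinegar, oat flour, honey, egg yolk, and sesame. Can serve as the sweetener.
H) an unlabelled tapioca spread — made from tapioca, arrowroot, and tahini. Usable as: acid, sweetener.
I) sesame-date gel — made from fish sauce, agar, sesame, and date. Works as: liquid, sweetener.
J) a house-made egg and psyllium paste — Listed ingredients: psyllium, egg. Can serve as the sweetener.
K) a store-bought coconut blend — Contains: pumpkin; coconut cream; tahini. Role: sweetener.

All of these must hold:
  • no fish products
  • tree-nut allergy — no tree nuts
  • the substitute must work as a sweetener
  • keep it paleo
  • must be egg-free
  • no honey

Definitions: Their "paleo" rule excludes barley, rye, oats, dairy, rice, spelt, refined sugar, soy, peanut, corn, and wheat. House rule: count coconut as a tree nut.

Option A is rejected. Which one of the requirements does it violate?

paleo

usable as a sweetener: satisfied
paleo: has oats — fails
fish-free: satisfied
egg-free: satisfied
tree-nut-free: satisfied
honey-free: satisfied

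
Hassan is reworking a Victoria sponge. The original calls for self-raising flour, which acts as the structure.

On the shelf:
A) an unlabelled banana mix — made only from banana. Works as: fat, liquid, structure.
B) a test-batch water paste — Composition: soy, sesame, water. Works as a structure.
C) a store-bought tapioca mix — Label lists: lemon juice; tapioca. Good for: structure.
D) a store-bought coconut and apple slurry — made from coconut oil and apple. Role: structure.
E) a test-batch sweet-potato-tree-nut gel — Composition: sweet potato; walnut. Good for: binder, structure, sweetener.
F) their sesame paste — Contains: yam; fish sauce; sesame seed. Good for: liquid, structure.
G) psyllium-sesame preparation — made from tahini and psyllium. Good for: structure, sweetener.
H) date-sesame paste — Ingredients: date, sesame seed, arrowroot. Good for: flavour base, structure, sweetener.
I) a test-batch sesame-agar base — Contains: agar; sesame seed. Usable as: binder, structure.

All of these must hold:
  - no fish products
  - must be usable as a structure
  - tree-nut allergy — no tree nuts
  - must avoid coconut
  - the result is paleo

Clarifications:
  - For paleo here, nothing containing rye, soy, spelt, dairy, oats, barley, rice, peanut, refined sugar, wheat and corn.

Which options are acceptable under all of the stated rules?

A, C, G, H, I

A: no fish, no coconut — OK
B: has soy, so not paleo — out
C: only tapioca and lemon juice; none excluded — OK
D: has coconut oil, so not coconut-free — reject
E: has walnut, so not tree-nut-free — out
F: has fish sauce, so not fish-free — no
G: no coconut, no tree nuts — keep
H: no coconut, paleo — valid
I: all constraints satisfied — valid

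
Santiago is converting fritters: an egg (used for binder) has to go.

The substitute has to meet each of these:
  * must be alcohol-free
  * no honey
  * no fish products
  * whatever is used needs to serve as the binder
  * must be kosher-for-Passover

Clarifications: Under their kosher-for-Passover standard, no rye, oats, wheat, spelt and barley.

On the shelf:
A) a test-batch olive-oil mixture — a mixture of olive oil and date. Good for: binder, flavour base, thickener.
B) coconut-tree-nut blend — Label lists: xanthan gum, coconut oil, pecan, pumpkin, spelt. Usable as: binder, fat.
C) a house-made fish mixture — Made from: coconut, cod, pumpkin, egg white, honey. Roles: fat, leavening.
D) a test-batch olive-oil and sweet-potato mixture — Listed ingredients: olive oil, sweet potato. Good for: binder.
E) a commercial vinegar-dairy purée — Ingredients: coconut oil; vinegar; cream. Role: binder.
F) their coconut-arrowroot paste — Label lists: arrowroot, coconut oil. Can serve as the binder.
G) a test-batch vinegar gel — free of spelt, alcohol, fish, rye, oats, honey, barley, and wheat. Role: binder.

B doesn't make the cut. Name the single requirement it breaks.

kosher-for-Passover

usable as a binder: satisfied
kosher-for-Passover: has spelt — fails
honey-free: satisfied
fish-free: satisfied
alcohol-free: satisfied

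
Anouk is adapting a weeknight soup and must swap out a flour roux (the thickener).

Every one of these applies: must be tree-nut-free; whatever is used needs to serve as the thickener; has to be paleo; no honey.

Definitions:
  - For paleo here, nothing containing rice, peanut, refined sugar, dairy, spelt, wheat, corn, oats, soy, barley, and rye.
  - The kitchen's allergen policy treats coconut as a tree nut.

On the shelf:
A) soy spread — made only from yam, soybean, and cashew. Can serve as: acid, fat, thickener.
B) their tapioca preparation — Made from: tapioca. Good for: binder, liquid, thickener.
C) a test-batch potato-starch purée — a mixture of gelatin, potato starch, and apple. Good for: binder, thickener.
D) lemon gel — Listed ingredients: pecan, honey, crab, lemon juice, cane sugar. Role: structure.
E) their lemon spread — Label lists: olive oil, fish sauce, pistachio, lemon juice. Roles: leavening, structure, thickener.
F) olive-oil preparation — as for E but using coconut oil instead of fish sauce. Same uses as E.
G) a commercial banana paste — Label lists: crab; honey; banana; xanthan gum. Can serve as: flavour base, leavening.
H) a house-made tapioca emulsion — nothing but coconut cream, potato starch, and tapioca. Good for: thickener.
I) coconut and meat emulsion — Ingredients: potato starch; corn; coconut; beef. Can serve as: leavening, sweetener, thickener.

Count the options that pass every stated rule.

2

A: has soybean, so not paleo; has cashew, so not tree-nut-free — no
B: works as a thickener, tree-nut-free, no honey — keep
C: only gelatin, potato starch, and apple; none excluded — OK
D: not usable as a thickener; has cane sugar, so not paleo (and 2 more) — out
E: has pistachio, so not tree-nut-free — reject
F: has coconut oil, so not tree-nut-free — reject
G: not usable as a thickener; has honey, so not honey-free — reject
H: has coconut cream, so not tree-nut-free — reject
I: has corn, so not paleo; has coconut, so not tree-nut-free — reject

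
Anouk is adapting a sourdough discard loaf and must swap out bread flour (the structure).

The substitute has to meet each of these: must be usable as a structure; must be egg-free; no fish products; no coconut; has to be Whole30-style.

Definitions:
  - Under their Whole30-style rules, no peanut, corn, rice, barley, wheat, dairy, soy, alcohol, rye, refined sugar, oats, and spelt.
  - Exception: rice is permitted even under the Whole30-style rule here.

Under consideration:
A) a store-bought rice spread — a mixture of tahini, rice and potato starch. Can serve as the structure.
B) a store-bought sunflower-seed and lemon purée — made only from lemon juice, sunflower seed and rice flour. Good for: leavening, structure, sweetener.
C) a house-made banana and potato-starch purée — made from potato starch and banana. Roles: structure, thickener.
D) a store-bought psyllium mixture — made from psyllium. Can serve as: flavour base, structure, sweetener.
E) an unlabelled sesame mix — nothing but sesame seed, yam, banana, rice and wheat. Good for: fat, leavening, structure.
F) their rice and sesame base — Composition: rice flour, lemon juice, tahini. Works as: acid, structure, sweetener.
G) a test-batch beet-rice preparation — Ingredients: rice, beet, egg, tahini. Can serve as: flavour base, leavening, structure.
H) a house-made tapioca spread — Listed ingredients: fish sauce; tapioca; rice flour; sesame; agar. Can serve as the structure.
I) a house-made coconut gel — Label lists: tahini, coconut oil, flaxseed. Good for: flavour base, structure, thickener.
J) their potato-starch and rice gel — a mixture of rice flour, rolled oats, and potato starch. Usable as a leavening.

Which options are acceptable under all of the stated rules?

A: rice is permitted under the Whole30-style carve-out; nothing else excluded — keep
B: rice is permitted under the Whole30-style carve-out; nothing else excluded — valid
C: every rule checks out — keep
D: only psyllium; none excluded — OK
E: has wheat, so not Whole30-style — no
F: rice is permitted under the Whole30-style carve-out; nothing else excluded — OK
G: has egg, so not egg-free — reject
H: has fish sauce, so not fish-free — no
I: has coconut oil, so not coconut-free — reject
J: not usable as a structure; has rolled oats, so not Whole30-style — no

A, B, C, D, F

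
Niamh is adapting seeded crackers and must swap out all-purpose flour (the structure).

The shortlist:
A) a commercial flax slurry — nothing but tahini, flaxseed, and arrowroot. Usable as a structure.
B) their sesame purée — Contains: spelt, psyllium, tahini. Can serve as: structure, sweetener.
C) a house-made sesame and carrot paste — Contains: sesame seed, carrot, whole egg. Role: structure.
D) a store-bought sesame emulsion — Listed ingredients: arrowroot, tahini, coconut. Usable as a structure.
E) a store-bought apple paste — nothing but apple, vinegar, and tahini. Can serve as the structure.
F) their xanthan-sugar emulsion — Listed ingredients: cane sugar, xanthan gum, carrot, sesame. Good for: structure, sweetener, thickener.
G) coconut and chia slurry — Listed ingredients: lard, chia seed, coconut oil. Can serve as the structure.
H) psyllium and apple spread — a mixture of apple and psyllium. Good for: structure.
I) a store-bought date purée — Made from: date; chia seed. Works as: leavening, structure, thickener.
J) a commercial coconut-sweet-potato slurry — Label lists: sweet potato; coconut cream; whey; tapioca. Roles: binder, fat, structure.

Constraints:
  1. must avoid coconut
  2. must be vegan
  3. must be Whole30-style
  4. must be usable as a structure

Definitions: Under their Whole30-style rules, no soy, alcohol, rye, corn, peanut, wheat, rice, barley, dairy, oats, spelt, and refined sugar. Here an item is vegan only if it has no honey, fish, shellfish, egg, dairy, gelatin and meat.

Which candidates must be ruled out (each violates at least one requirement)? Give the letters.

A: no coconut, vegan — OK
B: has spelt, so not Whole30-style — reject
C: has whole egg, so not vegan — reject
D: has coconut, so not coconut-free — no
E: vegan, no coconut — valid
F: has cane sugar, so not Whole30-style — reject
G: has lard, so not vegan; has coconut oil, so not coconut-free — out
H: only apple and psyllium; none excluded — OK
I: every rule checks out — keep
J: has whey, so not Whole30-style; has whey, so not vegan (and 1 more) — reject

B, C, D, F, G, J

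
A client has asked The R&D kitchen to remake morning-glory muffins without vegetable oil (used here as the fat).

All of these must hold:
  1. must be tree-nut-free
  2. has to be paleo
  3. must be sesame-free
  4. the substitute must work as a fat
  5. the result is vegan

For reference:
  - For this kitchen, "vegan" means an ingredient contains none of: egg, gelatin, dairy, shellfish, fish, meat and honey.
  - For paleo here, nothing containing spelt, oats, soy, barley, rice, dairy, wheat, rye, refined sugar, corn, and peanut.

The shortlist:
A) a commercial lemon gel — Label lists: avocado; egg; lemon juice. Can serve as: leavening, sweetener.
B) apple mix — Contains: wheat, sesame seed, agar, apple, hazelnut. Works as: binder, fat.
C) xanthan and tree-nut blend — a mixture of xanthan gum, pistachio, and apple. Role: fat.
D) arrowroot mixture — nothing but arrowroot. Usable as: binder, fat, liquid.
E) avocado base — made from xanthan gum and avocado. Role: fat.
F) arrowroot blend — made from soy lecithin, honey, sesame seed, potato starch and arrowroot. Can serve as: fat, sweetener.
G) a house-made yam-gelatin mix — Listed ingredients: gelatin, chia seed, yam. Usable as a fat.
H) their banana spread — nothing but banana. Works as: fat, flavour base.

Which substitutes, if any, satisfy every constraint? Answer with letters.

D, E, H

A: not usable as a fat; has egg, so not vegan — reject
B: has wheat, so not paleo; has hazelnut, so not tree-nut-free (and 1 more) — no
C: has pistachio, so not tree-nut-free — out
D: nothing on the exclusion list — OK
E: only xanthan gum and avocado; none excluded — valid
F: has honey, so not vegan; has soy lecithin, so not paleo (and 1 more) — no
G: has gelatin, so not vegan — no
H: only banana; none excluded — OK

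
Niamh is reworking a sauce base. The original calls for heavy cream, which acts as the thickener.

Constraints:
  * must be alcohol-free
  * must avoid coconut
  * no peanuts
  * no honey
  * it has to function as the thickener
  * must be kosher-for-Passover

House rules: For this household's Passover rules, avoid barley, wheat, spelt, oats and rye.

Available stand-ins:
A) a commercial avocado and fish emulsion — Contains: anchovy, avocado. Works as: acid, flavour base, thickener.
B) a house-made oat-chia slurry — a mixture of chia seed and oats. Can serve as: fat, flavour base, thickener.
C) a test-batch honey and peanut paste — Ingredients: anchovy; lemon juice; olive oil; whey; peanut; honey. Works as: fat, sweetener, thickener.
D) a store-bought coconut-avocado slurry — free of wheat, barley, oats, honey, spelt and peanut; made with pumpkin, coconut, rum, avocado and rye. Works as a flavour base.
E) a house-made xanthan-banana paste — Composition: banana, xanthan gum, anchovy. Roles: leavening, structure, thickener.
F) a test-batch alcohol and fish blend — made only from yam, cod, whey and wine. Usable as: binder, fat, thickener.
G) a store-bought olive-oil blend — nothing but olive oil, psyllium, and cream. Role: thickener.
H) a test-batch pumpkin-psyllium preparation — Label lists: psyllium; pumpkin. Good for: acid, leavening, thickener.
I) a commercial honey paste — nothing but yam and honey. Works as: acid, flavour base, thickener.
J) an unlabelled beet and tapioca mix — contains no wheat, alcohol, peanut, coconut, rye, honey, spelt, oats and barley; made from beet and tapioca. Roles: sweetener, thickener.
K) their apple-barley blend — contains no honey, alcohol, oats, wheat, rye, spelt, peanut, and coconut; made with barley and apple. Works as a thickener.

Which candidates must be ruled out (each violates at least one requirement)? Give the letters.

A: only anchovy and avocado; none excluded — OK
B: has oats, so not kosher-for-Passover — reject
C: has peanut, so not peanut-free; has honey, so not honey-free — out
D: not usable as a thickener; has rye, so not kosher-for-Passover (and 2 more) — no
E: only anchovy, banana, and xanthan gum; none excluded — OK
F: has wine, so not alcohol-free — no
G: all constraints satisfied — valid
H: only pumpkin and psyllium; none excluded — OK
I: has honey, so not honey-free — reject
J: no peanut, no honey — OK
K: has barley, so not kosher-for-Passover — no

B, C, D, F, I, K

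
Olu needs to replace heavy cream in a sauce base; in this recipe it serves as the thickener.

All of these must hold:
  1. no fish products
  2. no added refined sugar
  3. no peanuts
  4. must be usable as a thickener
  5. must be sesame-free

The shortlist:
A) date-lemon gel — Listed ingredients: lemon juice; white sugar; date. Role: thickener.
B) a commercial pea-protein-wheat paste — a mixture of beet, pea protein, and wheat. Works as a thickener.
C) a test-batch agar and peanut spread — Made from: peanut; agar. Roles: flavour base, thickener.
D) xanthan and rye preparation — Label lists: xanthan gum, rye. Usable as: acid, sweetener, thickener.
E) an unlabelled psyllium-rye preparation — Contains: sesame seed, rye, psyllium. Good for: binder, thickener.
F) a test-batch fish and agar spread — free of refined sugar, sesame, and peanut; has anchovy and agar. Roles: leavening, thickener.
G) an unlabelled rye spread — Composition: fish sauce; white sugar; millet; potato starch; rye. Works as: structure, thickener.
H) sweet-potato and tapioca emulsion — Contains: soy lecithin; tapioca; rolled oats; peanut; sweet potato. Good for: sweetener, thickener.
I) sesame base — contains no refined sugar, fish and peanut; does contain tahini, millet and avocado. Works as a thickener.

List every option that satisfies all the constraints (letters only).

B, D

A: has white sugar, so not no-added-sugar — out
B: all constraints satisfied — OK
C: has peanut, so not peanut-free — reject
D: only rye and xanthan gum; none excluded — valid
E: has sesame seed, so not sesame-free — reject
F: has anchovy, so not fish-free — out
G: has white sugar, so not no-added-sugar; has fish sauce, so not fish-free — reject
H: has peanut, so not peanut-free — reject
I: has tahini, so not sesame-free — out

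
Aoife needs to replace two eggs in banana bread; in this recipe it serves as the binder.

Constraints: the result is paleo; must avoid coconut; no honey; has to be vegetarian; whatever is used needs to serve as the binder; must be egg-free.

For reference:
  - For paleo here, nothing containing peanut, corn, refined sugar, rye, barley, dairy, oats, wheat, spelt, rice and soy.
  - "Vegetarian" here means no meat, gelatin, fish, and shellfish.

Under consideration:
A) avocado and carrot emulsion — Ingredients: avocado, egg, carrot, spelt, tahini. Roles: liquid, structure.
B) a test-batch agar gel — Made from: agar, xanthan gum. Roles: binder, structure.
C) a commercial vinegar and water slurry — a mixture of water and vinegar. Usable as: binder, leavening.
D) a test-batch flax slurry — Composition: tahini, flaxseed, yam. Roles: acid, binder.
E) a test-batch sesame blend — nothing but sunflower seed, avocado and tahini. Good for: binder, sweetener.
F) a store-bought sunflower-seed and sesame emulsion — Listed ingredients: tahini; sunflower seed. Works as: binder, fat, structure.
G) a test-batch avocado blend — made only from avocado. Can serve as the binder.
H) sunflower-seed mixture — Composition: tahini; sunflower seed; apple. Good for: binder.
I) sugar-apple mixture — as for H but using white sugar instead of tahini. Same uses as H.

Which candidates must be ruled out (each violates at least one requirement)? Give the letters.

A: not usable as a binder; has spelt, so not paleo (and 1 more) — out
B: only xanthan gum and agar; none excluded — keep
C: every rule checks out — valid
D: works as a binder, no coconut, vegetarian — OK
E: works as a binder, vegetarian, no coconut — keep
F: only tahini and sunflower seed; none excluded — OK
G: every rule checks out — OK
H: nothing on the exclusion list — valid
I: has white sugar, so not paleo — out

A, I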